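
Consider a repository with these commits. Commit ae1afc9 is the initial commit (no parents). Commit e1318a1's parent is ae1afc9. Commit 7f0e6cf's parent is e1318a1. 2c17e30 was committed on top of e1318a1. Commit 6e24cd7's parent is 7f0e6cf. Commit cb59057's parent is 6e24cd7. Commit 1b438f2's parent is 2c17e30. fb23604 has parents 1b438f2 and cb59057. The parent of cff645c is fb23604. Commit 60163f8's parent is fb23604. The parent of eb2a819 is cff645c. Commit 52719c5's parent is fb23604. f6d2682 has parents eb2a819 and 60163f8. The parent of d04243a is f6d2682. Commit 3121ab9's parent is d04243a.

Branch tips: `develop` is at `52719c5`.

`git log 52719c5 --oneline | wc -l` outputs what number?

9

Walking parent pointers from 52719c5: reachable set = {1b438f2, 2c17e30, 52719c5, 6e24cd7, 7f0e6cf, ae1afc9, cb59057, e1318a1, fb23604}.
That is 9 commits.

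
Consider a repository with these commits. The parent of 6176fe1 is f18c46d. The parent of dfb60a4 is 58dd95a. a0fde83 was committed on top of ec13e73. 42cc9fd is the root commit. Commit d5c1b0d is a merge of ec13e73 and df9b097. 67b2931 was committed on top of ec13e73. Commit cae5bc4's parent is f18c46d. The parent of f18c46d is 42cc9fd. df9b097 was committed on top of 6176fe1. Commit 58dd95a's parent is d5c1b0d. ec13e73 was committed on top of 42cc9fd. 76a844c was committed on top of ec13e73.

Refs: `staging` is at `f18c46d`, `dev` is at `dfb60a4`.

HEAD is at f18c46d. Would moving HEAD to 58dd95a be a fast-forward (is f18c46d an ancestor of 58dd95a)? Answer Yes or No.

A fast-forward from f18c46d to 58dd95a is possible iff f18c46d is an ancestor of 58dd95a.
Ancestors of 58dd95a: {42cc9fd, 58dd95a, 6176fe1, d5c1b0d, df9b097, ec13e73, f18c46d}.
f18c46d is among them, so fast-forward is possible.

Yes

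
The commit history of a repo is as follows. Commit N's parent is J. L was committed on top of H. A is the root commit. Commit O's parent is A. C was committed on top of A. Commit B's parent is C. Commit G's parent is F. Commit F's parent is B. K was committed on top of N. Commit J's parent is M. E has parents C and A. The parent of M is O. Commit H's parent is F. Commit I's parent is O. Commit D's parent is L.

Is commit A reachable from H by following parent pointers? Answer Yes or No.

Yes

Ancestors of H (commits reachable by following parents): {A, B, C, F, H}.
A is in that set, so it is an ancestor of H.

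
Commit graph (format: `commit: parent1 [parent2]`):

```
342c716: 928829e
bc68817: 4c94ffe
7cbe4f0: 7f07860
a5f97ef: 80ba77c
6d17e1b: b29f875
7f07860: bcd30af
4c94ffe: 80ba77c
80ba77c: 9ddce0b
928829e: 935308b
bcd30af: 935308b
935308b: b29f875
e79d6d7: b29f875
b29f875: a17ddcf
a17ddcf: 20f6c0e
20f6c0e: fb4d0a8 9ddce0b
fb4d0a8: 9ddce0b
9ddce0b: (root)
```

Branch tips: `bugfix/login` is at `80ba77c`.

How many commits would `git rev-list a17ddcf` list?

Walking parent pointers from a17ddcf: reachable set = {20f6c0e, 9ddce0b, a17ddcf, fb4d0a8}.
That is 4 commits.

4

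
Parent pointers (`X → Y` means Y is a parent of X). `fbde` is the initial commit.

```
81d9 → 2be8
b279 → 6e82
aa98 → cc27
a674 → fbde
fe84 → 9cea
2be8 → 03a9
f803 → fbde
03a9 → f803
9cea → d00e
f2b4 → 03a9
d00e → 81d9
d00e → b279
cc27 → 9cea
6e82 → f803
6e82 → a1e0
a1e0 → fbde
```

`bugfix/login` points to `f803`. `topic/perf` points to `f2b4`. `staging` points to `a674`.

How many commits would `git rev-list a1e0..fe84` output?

9

Reachable from fe84: {03a9, 2be8, 6e82, 81d9, 9cea, a1e0, b279, d00e, f803, fbde, fe84}.
Reachable from a1e0: {a1e0, fbde}.
In fe84's history but not a1e0's: {03a9, 2be8, 6e82, 81d9, 9cea, b279, d00e, f803, fe84} — 9 commits.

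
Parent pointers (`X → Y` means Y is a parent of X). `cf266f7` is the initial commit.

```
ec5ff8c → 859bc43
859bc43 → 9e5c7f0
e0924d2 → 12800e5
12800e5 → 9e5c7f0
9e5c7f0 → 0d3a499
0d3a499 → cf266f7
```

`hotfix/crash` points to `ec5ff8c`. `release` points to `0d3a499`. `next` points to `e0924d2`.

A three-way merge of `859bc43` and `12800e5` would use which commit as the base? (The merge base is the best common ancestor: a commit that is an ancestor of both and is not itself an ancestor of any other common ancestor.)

9e5c7f0

Ancestors of 859bc43: {0d3a499, 859bc43, 9e5c7f0, cf266f7}.
Ancestors of 12800e5: {0d3a499, 12800e5, 9e5c7f0, cf266f7}.
Common ancestors: {0d3a499, 9e5c7f0, cf266f7}.
Among these, 9e5c7f0 is not an ancestor of any other common ancestor — it is the merge base.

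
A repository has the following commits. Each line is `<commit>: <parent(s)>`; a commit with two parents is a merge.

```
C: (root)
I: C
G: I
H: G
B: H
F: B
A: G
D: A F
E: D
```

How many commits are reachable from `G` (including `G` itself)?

3

Walking parent pointers from G: reachable set = {C, G, I}.
That is 3 commits.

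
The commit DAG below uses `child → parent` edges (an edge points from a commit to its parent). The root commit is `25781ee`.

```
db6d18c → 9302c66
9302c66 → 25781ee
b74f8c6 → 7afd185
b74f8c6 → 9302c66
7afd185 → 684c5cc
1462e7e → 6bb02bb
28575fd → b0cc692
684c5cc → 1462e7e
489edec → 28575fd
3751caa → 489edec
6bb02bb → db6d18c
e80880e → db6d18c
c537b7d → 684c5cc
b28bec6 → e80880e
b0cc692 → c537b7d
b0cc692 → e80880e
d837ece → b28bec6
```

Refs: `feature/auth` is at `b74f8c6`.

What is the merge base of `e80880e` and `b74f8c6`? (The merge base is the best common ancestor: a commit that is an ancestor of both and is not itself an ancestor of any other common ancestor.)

Ancestors of e80880e: {25781ee, 9302c66, db6d18c, e80880e}.
Ancestors of b74f8c6: {1462e7e, 25781ee, 684c5cc, 6bb02bb, 7afd185, 9302c66, b74f8c6, db6d18c}.
Common ancestors: {25781ee, 9302c66, db6d18c}.
Among these, db6d18c is not an ancestor of any other common ancestor — it is the merge base.

db6d18c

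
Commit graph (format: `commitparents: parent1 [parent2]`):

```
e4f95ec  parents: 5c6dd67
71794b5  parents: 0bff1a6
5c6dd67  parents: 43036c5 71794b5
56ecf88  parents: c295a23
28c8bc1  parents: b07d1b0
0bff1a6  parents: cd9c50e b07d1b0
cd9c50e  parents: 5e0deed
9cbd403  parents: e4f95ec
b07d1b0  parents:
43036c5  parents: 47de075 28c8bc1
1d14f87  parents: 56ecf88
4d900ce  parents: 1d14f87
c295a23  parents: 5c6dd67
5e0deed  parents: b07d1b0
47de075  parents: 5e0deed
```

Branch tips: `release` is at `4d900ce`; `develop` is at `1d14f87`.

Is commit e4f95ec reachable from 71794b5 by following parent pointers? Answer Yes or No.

No

Ancestors of 71794b5: {0bff1a6, 5e0deed, 71794b5, b07d1b0, cd9c50e}.
e4f95ec is not in that set, so it is not an ancestor of 71794b5.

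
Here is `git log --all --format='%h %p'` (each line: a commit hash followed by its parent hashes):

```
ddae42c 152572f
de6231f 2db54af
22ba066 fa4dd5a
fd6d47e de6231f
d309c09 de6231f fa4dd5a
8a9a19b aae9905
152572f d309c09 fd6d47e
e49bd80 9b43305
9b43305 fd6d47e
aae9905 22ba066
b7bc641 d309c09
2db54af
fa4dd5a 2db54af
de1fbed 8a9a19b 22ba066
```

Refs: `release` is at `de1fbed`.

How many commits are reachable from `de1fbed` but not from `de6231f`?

5

Reachable from de1fbed: {22ba066, 2db54af, 8a9a19b, aae9905, de1fbed, fa4dd5a}.
Reachable from de6231f: {2db54af, de6231f}.
In de1fbed's history but not de6231f's: {22ba066, 8a9a19b, aae9905, de1fbed, fa4dd5a} — 5 commits.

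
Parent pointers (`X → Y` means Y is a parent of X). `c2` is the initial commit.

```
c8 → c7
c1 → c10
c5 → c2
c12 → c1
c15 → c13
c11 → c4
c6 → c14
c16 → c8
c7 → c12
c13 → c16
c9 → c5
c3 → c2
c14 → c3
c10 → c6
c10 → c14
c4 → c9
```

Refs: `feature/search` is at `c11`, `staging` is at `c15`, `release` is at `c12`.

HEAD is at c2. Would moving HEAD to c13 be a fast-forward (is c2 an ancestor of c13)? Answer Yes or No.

Yes

A fast-forward from c2 to c13 is possible iff c2 is an ancestor of c13.
Ancestors of c13: {c1, c10, c12, c13, c14, c16, c2, c3, c6, c7, c8}.
c2 is among them, so fast-forward is possible.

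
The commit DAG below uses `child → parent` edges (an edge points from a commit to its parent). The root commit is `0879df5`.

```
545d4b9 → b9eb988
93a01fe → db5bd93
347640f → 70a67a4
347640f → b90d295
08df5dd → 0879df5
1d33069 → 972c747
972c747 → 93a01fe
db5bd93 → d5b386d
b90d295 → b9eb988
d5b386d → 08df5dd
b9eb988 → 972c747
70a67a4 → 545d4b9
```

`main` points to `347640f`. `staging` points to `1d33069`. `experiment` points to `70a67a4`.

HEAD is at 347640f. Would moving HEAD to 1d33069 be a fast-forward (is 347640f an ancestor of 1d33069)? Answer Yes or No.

No

A fast-forward from 347640f to 1d33069 is possible iff 347640f is an ancestor of 1d33069.
Ancestors of 1d33069: {0879df5, 08df5dd, 1d33069, 93a01fe, 972c747, d5b386d, db5bd93}.
347640f is not among them, so fast-forward is not possible.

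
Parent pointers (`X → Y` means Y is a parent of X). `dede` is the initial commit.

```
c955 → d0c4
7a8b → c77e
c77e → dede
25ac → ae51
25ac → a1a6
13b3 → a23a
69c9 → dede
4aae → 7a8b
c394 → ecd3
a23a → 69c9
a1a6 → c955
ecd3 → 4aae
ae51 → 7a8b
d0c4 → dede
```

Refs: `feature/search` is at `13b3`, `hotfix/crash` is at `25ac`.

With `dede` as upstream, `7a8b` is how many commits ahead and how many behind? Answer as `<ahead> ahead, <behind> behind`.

Reachable from 7a8b: {7a8b, c77e, dede}.
Reachable from dede: {dede}.
Only in 7a8b's history (ahead): {7a8b, c77e} — 2.
Only in dede's history (behind): {} — 0.

2 ahead, 0 behind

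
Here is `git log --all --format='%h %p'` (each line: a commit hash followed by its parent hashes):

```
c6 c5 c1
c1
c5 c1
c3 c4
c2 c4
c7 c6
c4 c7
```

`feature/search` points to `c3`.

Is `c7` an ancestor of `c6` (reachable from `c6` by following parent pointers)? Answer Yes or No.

No

Ancestors of c6: {c1, c5, c6}.
c7 is not in that set, so it is not an ancestor of c6.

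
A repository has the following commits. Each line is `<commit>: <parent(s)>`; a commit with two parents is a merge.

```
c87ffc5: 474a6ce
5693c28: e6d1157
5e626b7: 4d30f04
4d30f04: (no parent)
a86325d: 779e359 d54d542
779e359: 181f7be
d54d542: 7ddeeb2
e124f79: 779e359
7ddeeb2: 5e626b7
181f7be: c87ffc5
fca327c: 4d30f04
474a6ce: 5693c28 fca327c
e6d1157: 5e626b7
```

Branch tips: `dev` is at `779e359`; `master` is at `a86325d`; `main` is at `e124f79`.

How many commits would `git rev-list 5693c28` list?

Walking parent pointers from 5693c28: reachable set = {4d30f04, 5693c28, 5e626b7, e6d1157}.
That is 4 commits.

4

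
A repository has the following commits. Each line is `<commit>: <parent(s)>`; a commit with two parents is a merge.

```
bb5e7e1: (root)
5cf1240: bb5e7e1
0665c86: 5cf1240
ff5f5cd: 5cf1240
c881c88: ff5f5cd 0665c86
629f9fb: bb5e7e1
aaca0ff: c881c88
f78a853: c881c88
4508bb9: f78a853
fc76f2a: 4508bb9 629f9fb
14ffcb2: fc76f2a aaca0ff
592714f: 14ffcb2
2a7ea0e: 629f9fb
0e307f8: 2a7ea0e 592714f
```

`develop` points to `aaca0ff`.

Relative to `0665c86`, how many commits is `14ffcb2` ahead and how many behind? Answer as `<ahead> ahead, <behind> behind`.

Reachable from 14ffcb2: {0665c86, 14ffcb2, 4508bb9, 5cf1240, 629f9fb, aaca0ff, bb5e7e1, c881c88, f78a853, fc76f2a, ff5f5cd}.
Reachable from 0665c86: {0665c86, 5cf1240, bb5e7e1}.
Only in 14ffcb2's history (ahead): {14ffcb2, 4508bb9, 629f9fb, aaca0ff, c881c88, f78a853, fc76f2a, ff5f5cd} — 8.
Only in 0665c86's history (behind): {} — 0.

8 ahead, 0 behind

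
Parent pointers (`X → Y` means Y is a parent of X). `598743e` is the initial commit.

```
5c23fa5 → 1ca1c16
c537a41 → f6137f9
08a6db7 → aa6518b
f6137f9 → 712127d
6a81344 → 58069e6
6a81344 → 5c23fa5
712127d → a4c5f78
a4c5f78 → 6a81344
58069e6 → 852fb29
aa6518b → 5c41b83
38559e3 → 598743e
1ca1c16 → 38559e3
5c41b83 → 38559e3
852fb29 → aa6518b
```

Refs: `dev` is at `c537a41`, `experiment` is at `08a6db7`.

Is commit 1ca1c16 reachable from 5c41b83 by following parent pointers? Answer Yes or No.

Ancestors of 5c41b83: {38559e3, 598743e, 5c41b83}.
1ca1c16 is not in that set, so it is not an ancestor of 5c41b83.

No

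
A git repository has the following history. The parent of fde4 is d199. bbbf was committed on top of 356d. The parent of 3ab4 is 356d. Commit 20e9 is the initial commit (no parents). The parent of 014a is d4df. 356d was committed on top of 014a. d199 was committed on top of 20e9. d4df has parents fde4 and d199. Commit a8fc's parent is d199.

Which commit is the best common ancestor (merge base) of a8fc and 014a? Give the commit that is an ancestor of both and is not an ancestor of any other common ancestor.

Ancestors of a8fc: {20e9, a8fc, d199}.
Ancestors of 014a: {014a, 20e9, d199, d4df, fde4}.
Common ancestors: {20e9, d199}.
Among these, d199 is not an ancestor of any other common ancestor — it is the merge base.

d199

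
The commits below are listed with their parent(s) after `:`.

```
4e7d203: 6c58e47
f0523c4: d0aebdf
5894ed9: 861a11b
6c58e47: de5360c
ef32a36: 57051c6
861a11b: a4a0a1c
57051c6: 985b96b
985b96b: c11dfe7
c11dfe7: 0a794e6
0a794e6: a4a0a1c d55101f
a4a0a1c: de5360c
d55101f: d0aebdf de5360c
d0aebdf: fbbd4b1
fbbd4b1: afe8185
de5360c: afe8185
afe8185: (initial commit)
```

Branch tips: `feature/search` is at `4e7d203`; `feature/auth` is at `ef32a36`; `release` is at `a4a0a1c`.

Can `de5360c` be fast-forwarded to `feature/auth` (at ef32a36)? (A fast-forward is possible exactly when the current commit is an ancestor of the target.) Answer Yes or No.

Yes

A fast-forward from de5360c to ef32a36 is possible iff de5360c is an ancestor of ef32a36.
Ancestors of ef32a36: {0a794e6, 57051c6, 985b96b, a4a0a1c, afe8185, c11dfe7, d0aebdf, d55101f, de5360c, ef32a36, fbbd4b1}.
de5360c is among them, so fast-forward is possible.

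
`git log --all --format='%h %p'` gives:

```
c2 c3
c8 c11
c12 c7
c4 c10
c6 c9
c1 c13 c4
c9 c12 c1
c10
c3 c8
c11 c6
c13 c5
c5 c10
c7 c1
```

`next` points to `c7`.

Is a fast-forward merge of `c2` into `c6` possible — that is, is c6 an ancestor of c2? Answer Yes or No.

Yes

A fast-forward from c6 to c2 is possible iff c6 is an ancestor of c2.
Ancestors of c2: {c1, c10, c11, c12, c13, c2, c3, c4, c5, c6, c7, c8, c9}.
c6 is among them, so fast-forward is possible.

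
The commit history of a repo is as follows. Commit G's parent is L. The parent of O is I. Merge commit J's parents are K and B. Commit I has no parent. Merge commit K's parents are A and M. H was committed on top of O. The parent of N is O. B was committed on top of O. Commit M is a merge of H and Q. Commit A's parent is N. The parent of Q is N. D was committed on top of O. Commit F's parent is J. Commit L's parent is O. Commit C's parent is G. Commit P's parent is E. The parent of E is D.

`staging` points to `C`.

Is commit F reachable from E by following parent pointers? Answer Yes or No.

Ancestors of E: {D, E, I, O}.
F is not in that set, so it is not an ancestor of E.

No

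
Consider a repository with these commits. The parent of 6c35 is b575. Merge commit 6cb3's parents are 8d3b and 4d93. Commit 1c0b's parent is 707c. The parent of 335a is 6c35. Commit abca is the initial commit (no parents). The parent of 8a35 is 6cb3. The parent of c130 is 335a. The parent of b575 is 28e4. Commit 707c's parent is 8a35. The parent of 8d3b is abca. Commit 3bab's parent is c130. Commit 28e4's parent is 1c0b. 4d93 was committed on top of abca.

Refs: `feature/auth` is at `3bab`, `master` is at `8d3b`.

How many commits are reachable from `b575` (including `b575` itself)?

Walking parent pointers from b575: reachable set = {1c0b, 28e4, 4d93, 6cb3, 707c, 8a35, 8d3b, abca, b575}.
That is 9 commits.

9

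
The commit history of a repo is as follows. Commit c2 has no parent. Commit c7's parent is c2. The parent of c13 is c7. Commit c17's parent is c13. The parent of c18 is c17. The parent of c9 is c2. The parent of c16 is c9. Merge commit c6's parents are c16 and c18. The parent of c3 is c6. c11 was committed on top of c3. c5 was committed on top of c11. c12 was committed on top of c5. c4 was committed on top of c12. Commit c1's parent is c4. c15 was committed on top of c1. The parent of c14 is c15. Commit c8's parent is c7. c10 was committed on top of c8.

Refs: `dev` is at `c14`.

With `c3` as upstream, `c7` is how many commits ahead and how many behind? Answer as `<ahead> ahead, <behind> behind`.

0 ahead, 7 behind

Reachable from c7: {c2, c7}.
Reachable from c3: {c13, c16, c17, c18, c2, c3, c6, c7, c9}.
Only in c7's history (ahead): {} — 0.
Only in c3's history (behind): {c13, c16, c17, c18, c3, c6, c9} — 7.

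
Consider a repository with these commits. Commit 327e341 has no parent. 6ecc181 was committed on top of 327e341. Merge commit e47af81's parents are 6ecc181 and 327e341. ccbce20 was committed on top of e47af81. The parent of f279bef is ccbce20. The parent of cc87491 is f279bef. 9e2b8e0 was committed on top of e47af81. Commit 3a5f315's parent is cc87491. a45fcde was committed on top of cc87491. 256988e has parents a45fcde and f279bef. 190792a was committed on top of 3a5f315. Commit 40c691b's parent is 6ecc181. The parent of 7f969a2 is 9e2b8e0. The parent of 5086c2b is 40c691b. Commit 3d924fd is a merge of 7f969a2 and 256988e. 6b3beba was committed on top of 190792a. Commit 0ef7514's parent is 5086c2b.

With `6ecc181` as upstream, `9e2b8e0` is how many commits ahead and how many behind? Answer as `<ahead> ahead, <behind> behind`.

Reachable from 9e2b8e0: {327e341, 6ecc181, 9e2b8e0, e47af81}.
Reachable from 6ecc181: {327e341, 6ecc181}.
Only in 9e2b8e0's history (ahead): {9e2b8e0, e47af81} — 2.
Only in 6ecc181's history (behind): {} — 0.

2 ahead, 0 behind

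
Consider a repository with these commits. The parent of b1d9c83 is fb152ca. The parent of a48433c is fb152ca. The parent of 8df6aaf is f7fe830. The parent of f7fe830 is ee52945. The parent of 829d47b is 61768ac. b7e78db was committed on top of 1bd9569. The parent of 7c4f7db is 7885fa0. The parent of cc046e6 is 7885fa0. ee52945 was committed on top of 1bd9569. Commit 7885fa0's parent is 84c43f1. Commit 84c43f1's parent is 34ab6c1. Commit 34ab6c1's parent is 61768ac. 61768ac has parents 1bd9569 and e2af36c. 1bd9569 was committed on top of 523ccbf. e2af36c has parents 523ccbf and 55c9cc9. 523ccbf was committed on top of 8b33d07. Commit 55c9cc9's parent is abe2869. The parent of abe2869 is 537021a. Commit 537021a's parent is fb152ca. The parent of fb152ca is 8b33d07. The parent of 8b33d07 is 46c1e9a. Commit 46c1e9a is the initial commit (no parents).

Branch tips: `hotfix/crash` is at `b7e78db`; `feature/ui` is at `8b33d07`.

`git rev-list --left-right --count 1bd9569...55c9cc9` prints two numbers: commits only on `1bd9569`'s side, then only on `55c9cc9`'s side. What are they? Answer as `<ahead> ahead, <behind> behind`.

2 ahead, 4 behind

Reachable from 1bd9569: {1bd9569, 46c1e9a, 523ccbf, 8b33d07}.
Reachable from 55c9cc9: {46c1e9a, 537021a, 55c9cc9, 8b33d07, abe2869, fb152ca}.
Only in 1bd9569's history (ahead): {1bd9569, 523ccbf} — 2.
Only in 55c9cc9's history (behind): {537021a, 55c9cc9, abe2869, fb152ca} — 4.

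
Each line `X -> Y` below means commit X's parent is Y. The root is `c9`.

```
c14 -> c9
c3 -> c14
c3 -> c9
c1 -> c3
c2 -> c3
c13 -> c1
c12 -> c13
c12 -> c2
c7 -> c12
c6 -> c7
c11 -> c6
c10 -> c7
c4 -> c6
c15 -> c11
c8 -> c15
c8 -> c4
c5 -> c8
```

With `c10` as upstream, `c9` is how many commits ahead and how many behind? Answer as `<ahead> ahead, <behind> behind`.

0 ahead, 8 behind

Reachable from c9: {c9}.
Reachable from c10: {c1, c10, c12, c13, c14, c2, c3, c7, c9}.
Only in c9's history (ahead): {} — 0.
Only in c10's history (behind): {c1, c10, c12, c13, c14, c2, c3, c7} — 8.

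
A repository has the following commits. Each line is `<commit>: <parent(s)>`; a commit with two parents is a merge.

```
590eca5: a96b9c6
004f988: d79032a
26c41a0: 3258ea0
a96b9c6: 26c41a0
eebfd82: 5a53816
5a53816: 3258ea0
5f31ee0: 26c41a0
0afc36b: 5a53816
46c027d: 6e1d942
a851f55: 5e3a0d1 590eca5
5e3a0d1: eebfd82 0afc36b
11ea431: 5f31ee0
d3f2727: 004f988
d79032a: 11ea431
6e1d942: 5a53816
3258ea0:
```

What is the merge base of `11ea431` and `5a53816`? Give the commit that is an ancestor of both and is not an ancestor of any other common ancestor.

Ancestors of 11ea431: {11ea431, 26c41a0, 3258ea0, 5f31ee0}.
Ancestors of 5a53816: {3258ea0, 5a53816}.
Common ancestors: {3258ea0}.
The only common ancestor is 3258ea0, so it is the merge base.

3258ea0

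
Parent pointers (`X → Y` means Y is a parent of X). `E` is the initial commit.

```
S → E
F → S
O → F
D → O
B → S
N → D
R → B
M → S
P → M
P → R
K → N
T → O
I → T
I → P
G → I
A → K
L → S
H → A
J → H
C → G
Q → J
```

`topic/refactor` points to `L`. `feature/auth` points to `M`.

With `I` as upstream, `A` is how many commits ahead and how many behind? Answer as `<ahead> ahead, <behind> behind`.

4 ahead, 6 behind

Reachable from A: {A, D, E, F, K, N, O, S}.
Reachable from I: {B, E, F, I, M, O, P, R, S, T}.
Only in A's history (ahead): {A, D, K, N} — 4.
Only in I's history (behind): {B, I, M, P, R, T} — 6.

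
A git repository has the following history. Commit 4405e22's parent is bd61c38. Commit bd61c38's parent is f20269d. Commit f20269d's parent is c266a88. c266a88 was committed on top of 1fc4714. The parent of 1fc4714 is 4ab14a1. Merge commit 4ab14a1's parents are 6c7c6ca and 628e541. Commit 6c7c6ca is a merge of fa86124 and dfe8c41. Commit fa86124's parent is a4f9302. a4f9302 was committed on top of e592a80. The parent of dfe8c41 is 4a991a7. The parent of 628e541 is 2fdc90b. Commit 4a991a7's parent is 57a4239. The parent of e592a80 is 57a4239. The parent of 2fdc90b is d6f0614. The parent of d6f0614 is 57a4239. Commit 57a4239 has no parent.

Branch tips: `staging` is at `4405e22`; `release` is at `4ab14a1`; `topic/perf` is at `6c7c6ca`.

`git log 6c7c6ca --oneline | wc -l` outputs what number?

7

Walking parent pointers from 6c7c6ca: reachable set = {4a991a7, 57a4239, 6c7c6ca, a4f9302, dfe8c41, e592a80, fa86124}.
That is 7 commits.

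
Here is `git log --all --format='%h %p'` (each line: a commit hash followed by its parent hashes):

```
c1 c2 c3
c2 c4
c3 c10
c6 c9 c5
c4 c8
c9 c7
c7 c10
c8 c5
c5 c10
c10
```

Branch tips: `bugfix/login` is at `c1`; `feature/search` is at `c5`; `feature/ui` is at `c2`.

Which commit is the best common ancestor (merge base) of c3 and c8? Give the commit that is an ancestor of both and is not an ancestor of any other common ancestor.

c10

Ancestors of c3: {c10, c3}.
Ancestors of c8: {c10, c5, c8}.
Common ancestors: {c10}.
The only common ancestor is c10, so it is the merge base.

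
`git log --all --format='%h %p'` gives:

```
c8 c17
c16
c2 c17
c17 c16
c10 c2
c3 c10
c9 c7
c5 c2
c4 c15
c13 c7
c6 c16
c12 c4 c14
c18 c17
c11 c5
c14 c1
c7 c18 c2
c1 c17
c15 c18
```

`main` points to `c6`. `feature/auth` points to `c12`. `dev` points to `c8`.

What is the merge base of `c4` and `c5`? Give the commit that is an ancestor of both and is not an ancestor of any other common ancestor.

c17

Ancestors of c4: {c15, c16, c17, c18, c4}.
Ancestors of c5: {c16, c17, c2, c5}.
Common ancestors: {c16, c17}.
Among these, c17 is not an ancestor of any other common ancestor — it is the merge base.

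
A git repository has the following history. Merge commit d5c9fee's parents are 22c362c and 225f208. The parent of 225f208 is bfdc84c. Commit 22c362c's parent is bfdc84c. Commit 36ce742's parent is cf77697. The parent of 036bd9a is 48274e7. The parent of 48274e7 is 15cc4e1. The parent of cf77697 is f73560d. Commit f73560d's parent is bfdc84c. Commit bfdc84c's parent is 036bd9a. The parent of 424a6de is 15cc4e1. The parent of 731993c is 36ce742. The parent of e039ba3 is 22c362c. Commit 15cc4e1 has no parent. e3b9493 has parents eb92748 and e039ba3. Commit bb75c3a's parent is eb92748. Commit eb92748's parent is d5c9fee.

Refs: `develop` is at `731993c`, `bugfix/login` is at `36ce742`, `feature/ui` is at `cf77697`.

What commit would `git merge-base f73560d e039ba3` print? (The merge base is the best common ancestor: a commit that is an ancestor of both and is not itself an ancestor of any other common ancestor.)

Ancestors of f73560d: {036bd9a, 15cc4e1, 48274e7, bfdc84c, f73560d}.
Ancestors of e039ba3: {036bd9a, 15cc4e1, 22c362c, 48274e7, bfdc84c, e039ba3}.
Common ancestors: {036bd9a, 15cc4e1, 48274e7, bfdc84c}.
Among these, bfdc84c is not an ancestor of any other common ancestor — it is the merge base.

bfdc84c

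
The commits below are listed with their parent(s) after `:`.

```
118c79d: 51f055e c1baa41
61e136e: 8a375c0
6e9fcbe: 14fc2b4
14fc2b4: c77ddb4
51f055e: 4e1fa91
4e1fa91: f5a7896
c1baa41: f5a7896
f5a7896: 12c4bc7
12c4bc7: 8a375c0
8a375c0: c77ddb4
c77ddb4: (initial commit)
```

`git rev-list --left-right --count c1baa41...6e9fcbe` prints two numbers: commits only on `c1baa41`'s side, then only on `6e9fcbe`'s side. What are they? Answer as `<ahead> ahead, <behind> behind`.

Reachable from c1baa41: {12c4bc7, 8a375c0, c1baa41, c77ddb4, f5a7896}.
Reachable from 6e9fcbe: {14fc2b4, 6e9fcbe, c77ddb4}.
Only in c1baa41's history (ahead): {12c4bc7, 8a375c0, c1baa41, f5a7896} — 4.
Only in 6e9fcbe's history (behind): {14fc2b4, 6e9fcbe} — 2.

4 ahead, 2 behind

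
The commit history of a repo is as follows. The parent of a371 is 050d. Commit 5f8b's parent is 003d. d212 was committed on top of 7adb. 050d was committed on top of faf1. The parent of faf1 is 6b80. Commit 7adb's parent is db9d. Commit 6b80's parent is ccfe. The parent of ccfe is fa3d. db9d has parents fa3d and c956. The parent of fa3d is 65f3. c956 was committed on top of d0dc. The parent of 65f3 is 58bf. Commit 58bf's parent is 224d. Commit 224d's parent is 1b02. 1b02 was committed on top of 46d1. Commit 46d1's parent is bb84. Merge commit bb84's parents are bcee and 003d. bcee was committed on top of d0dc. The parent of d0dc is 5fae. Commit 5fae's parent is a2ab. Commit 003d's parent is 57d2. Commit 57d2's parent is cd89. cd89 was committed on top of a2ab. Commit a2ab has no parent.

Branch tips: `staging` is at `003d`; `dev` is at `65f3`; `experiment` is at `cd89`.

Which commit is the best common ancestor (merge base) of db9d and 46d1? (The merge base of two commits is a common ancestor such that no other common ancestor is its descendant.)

46d1

Ancestors of db9d: {003d, 1b02, 224d, 46d1, 57d2, 58bf, 5fae, 65f3, a2ab, bb84, bcee, c956, cd89, d0dc, db9d, fa3d}.
Ancestors of 46d1: {003d, 46d1, 57d2, 5fae, a2ab, bb84, bcee, cd89, d0dc}.
Common ancestors: {003d, 46d1, 57d2, 5fae, a2ab, bb84, bcee, cd89, d0dc}.
Among these, 46d1 is not an ancestor of any other common ancestor — it is the merge base.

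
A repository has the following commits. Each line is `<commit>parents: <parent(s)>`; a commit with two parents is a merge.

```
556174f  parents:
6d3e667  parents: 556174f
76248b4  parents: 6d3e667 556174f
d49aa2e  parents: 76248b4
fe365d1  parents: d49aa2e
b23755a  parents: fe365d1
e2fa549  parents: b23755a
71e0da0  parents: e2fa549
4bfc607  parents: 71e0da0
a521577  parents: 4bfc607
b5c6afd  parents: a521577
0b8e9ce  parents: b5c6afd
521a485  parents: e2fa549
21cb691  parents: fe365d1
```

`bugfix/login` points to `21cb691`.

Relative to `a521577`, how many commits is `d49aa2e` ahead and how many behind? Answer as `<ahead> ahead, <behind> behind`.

Reachable from d49aa2e: {556174f, 6d3e667, 76248b4, d49aa2e}.
Reachable from a521577: {4bfc607, 556174f, 6d3e667, 71e0da0, 76248b4, a521577, b23755a, d49aa2e, e2fa549, fe365d1}.
Only in d49aa2e's history (ahead): {} — 0.
Only in a521577's history (behind): {4bfc607, 71e0da0, a521577, b23755a, e2fa549, fe365d1} — 6.

0 ahead, 6 behind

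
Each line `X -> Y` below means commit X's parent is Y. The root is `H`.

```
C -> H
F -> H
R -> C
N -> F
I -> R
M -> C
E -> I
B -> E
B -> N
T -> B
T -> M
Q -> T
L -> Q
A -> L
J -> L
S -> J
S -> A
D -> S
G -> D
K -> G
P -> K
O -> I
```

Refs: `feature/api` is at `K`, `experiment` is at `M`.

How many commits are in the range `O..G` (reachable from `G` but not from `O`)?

13

Reachable from G: {A, B, C, D, E, F, G, H, I, J, L, M, N, Q, R, S, T}.
Reachable from O: {C, H, I, O, R}.
In G's history but not O's: {A, B, D, E, F, G, J, L, M, N, Q, S, T} — 13 commits.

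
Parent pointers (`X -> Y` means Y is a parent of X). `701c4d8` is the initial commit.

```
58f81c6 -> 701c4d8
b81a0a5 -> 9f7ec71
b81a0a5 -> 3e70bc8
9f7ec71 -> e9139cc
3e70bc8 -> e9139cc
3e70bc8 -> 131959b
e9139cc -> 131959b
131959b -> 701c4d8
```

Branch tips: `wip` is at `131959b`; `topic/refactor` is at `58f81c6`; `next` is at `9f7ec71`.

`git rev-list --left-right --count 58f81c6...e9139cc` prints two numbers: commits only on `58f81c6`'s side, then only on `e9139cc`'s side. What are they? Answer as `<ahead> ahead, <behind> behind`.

Reachable from 58f81c6: {58f81c6, 701c4d8}.
Reachable from e9139cc: {131959b, 701c4d8, e9139cc}.
Only in 58f81c6's history (ahead): {58f81c6} — 1.
Only in e9139cc's history (behind): {131959b, e9139cc} — 2.

1 ahead, 2 behind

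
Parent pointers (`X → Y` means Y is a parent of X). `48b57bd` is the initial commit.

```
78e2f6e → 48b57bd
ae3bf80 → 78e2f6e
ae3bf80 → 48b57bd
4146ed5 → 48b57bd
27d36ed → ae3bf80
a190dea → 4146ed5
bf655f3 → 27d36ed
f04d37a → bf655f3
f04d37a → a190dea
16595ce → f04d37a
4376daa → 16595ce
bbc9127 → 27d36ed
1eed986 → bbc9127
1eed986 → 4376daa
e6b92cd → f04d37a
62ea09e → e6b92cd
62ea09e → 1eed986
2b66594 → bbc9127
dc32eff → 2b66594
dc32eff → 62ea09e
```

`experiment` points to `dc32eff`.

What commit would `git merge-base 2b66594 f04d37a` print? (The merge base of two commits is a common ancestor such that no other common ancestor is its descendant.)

Ancestors of 2b66594: {27d36ed, 2b66594, 48b57bd, 78e2f6e, ae3bf80, bbc9127}.
Ancestors of f04d37a: {27d36ed, 4146ed5, 48b57bd, 78e2f6e, a190dea, ae3bf80, bf655f3, f04d37a}.
Common ancestors: {27d36ed, 48b57bd, 78e2f6e, ae3bf80}.
Among these, 27d36ed is not an ancestor of any other common ancestor — it is the merge base.

27d36ed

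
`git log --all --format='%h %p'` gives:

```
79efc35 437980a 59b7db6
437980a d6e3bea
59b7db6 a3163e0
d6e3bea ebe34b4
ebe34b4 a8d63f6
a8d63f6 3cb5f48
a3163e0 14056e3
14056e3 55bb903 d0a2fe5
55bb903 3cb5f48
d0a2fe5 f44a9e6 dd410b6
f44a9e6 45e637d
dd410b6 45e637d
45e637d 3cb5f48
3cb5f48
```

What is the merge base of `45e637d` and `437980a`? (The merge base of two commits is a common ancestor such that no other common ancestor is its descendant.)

3cb5f48

Ancestors of 45e637d: {3cb5f48, 45e637d}.
Ancestors of 437980a: {3cb5f48, 437980a, a8d63f6, d6e3bea, ebe34b4}.
Common ancestors: {3cb5f48}.
The only common ancestor is 3cb5f48, so it is the merge base.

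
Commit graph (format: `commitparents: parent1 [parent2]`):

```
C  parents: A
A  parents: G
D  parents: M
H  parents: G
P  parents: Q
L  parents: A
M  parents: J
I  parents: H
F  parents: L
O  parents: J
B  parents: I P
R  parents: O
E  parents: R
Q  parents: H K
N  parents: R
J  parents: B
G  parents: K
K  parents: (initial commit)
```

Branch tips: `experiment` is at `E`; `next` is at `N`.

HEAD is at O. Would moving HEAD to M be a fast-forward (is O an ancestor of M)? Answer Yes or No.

A fast-forward from O to M is possible iff O is an ancestor of M.
Ancestors of M: {B, G, H, I, J, K, M, P, Q}.
O is not among them, so fast-forward is not possible.

No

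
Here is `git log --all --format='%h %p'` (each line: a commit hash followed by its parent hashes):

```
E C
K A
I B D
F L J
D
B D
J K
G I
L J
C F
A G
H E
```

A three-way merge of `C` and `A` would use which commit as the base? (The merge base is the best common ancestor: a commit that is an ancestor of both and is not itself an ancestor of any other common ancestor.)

A

Ancestors of C: {A, B, C, D, F, G, I, J, K, L}.
Ancestors of A: {A, B, D, G, I}.
Common ancestors: {A, B, D, G, I}.
Among these, A is not an ancestor of any other common ancestor — it is the merge base.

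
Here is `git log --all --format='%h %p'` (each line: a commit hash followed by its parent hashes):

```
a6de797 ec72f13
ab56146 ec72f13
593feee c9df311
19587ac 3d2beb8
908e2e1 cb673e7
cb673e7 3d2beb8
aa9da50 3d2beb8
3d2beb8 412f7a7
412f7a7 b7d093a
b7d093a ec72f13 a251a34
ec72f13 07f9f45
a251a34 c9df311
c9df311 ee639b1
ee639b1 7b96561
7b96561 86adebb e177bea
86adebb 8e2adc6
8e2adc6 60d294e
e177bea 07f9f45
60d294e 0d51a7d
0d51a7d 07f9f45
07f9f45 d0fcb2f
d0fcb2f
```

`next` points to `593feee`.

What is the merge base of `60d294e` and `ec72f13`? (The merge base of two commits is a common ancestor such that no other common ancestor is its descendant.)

Ancestors of 60d294e: {07f9f45, 0d51a7d, 60d294e, d0fcb2f}.
Ancestors of ec72f13: {07f9f45, d0fcb2f, ec72f13}.
Common ancestors: {07f9f45, d0fcb2f}.
Among these, 07f9f45 is not an ancestor of any other common ancestor — it is the merge base.

07f9f45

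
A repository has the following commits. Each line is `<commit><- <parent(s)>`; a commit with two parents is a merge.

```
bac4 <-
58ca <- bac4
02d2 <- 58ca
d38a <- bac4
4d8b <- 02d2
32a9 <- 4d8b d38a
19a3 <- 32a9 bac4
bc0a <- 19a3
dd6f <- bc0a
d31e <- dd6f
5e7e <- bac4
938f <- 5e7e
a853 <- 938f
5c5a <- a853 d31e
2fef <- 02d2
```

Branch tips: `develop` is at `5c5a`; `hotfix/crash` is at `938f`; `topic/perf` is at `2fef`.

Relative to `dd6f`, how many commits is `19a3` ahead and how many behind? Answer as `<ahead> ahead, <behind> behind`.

Reachable from 19a3: {02d2, 19a3, 32a9, 4d8b, 58ca, bac4, d38a}.
Reachable from dd6f: {02d2, 19a3, 32a9, 4d8b, 58ca, bac4, bc0a, d38a, dd6f}.
Only in 19a3's history (ahead): {} — 0.
Only in dd6f's history (behind): {bc0a, dd6f} — 2.

0 ahead, 2 behind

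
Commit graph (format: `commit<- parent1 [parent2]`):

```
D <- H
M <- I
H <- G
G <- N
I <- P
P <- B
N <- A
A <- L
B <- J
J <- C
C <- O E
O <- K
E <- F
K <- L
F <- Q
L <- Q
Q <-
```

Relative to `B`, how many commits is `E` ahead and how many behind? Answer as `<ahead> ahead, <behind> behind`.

0 ahead, 6 behind

Reachable from E: {E, F, Q}.
Reachable from B: {B, C, E, F, J, K, L, O, Q}.
Only in E's history (ahead): {} — 0.
Only in B's history (behind): {B, C, J, K, L, O} — 6.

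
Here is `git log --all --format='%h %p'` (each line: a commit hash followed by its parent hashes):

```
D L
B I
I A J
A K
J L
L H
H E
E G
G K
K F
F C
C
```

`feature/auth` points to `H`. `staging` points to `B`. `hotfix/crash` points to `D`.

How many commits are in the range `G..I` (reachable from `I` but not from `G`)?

6

Reachable from I: {A, C, E, F, G, H, I, J, K, L}.
Reachable from G: {C, F, G, K}.
In I's history but not G's: {A, E, H, I, J, L} — 6 commits.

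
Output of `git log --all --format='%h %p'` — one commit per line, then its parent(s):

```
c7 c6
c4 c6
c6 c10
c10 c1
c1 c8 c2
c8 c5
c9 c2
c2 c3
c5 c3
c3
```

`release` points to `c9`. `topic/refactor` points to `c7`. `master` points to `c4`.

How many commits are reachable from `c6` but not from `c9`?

Reachable from c6: {c1, c10, c2, c3, c5, c6, c8}.
Reachable from c9: {c2, c3, c9}.
In c6's history but not c9's: {c1, c10, c5, c6, c8} — 5 commits.

5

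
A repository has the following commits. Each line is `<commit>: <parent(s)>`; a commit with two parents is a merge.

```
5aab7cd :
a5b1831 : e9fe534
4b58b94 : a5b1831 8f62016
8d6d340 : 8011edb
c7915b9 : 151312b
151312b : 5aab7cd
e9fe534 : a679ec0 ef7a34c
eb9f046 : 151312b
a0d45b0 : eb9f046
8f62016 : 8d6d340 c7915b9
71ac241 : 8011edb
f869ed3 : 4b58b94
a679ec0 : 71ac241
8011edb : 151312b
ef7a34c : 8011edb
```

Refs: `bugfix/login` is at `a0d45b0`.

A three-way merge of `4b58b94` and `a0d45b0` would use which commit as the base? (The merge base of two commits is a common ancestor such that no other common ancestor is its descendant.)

Ancestors of 4b58b94: {151312b, 4b58b94, 5aab7cd, 71ac241, 8011edb, 8d6d340, 8f62016, a5b1831, a679ec0, c7915b9, e9fe534, ef7a34c}.
Ancestors of a0d45b0: {151312b, 5aab7cd, a0d45b0, eb9f046}.
Common ancestors: {151312b, 5aab7cd}.
Among these, 151312b is not an ancestor of any other common ancestor — it is the merge base.

151312b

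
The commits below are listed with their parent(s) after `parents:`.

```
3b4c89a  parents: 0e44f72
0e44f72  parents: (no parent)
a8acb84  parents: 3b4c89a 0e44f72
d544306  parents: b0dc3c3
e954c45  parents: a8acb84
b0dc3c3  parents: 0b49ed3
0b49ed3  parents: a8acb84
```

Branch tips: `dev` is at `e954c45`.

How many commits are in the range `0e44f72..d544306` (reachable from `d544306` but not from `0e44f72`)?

Reachable from d544306: {0b49ed3, 0e44f72, 3b4c89a, a8acb84, b0dc3c3, d544306}.
Reachable from 0e44f72: {0e44f72}.
In d544306's history but not 0e44f72's: {0b49ed3, 3b4c89a, a8acb84, b0dc3c3, d544306} — 5 commits.

5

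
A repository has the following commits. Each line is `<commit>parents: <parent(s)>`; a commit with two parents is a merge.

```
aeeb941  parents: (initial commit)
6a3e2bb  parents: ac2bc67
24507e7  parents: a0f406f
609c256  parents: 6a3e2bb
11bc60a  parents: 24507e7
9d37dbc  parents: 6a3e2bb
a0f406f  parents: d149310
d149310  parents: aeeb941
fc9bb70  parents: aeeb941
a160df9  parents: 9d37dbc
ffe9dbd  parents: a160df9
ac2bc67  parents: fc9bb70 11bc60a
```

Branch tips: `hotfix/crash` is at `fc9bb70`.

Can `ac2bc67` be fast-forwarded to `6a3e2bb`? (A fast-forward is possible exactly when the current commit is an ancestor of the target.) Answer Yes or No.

Yes

A fast-forward from ac2bc67 to 6a3e2bb is possible iff ac2bc67 is an ancestor of 6a3e2bb.
Ancestors of 6a3e2bb: {11bc60a, 24507e7, 6a3e2bb, a0f406f, ac2bc67, aeeb941, d149310, fc9bb70}.
ac2bc67 is among them, so fast-forward is possible.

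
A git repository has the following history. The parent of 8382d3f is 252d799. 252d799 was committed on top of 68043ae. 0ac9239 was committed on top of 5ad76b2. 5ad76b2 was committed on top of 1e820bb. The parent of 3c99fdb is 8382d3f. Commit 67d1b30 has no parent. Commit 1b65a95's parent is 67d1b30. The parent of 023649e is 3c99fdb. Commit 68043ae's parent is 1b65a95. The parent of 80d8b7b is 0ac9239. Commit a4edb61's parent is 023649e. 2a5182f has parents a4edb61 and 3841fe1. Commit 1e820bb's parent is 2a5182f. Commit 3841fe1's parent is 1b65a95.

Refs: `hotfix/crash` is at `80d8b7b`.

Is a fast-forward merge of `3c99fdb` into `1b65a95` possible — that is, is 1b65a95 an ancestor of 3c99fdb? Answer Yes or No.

A fast-forward from 1b65a95 to 3c99fdb is possible iff 1b65a95 is an ancestor of 3c99fdb.
Ancestors of 3c99fdb: {1b65a95, 252d799, 3c99fdb, 67d1b30, 68043ae, 8382d3f}.
1b65a95 is among them, so fast-forward is possible.

Yes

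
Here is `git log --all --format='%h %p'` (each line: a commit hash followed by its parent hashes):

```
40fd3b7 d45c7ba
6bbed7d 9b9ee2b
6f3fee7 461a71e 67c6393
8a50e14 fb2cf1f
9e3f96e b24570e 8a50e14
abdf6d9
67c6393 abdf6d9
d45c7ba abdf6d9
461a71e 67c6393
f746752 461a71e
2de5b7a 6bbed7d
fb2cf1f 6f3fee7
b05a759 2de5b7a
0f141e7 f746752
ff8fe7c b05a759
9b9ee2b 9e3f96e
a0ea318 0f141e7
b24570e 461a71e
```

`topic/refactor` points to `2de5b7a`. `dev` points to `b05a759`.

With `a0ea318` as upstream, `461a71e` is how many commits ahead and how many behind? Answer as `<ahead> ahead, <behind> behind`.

0 ahead, 3 behind

Reachable from 461a71e: {461a71e, 67c6393, abdf6d9}.
Reachable from a0ea318: {0f141e7, 461a71e, 67c6393, a0ea318, abdf6d9, f746752}.
Only in 461a71e's history (ahead): {} — 0.
Only in a0ea318's history (behind): {0f141e7, a0ea318, f746752} — 3.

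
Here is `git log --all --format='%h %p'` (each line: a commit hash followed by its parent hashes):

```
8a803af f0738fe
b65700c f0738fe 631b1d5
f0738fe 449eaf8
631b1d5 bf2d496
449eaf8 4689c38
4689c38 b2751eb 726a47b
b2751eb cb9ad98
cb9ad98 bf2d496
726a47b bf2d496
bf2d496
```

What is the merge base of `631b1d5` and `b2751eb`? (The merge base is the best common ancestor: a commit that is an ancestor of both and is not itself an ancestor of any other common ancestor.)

Ancestors of 631b1d5: {631b1d5, bf2d496}.
Ancestors of b2751eb: {b2751eb, bf2d496, cb9ad98}.
Common ancestors: {bf2d496}.
The only common ancestor is bf2d496, so it is the merge base.

bf2d496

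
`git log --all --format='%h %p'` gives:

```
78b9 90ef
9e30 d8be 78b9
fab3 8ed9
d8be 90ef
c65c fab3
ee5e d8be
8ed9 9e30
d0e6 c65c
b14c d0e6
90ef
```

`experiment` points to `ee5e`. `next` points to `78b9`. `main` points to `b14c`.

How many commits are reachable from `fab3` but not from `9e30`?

Reachable from fab3: {78b9, 8ed9, 90ef, 9e30, d8be, fab3}.
Reachable from 9e30: {78b9, 90ef, 9e30, d8be}.
In fab3's history but not 9e30's: {8ed9, fab3} — 2 commits.

2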